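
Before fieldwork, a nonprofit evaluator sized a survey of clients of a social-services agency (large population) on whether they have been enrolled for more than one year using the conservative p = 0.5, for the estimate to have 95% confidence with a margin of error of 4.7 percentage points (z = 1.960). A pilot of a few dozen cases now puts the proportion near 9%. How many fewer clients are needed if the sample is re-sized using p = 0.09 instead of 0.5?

292

Conservative (p = 0.5): n = 1.960² × 0.25 / 0.047² ≈ 434.77 → 435.
Using p = 0.09: p(1−p) = 0.0819, so n = 1.960² × 0.0819 / 0.047² ≈ 142.43 → 143.
Reduction: 435 − 143 = 292.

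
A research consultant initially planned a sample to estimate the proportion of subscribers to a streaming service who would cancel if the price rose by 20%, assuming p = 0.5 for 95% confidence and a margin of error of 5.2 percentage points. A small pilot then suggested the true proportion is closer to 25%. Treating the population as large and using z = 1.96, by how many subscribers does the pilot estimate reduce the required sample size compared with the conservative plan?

Conservative (p = 0.5): n = 1.96² × 0.25 / 0.052² ≈ 355.18 → 356.
Using p = 0.25: p(1−p) = 0.1875, so n = 1.96² × 0.1875 / 0.052² ≈ 266.38 → 267.
Reduction: 356 − 267 = 89.

89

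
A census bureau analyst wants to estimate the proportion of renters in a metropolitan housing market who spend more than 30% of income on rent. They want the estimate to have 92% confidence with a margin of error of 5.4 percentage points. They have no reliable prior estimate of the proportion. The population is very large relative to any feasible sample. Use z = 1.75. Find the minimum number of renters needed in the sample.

263

With no prior estimate, use p = 0.5, giving p(1−p) = 0.25.
n = z²·p(1−p)/E² = 1.75² × 0.2500 / 0.054² = 3.0625 × 0.2500 / 0.002916 ≈ 262.56.
Rounding up gives n = 263.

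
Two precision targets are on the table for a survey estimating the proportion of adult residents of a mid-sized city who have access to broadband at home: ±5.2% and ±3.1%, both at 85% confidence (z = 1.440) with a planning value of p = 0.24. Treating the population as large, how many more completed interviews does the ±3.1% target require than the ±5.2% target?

At ±5.2%: n = 1.440² × 0.1824 / 0.052² ≈ 139.88 → 140.
At ±3.1%: n = 1.440² × 0.1824 / 0.031² ≈ 393.57 → 394.
Additional respondents: 394 − 140 = 254.

254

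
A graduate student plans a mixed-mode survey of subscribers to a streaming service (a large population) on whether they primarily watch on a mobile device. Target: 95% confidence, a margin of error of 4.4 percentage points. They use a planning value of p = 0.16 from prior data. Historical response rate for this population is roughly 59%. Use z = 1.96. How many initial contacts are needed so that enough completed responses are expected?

Completed interviews needed: n₀ = 1.96² × 0.1344 / 0.044² ≈ 266.69 → 267.
At a 59% response rate, contacts needed = 267 / 0.59 ≈ 452.54 → 453.

453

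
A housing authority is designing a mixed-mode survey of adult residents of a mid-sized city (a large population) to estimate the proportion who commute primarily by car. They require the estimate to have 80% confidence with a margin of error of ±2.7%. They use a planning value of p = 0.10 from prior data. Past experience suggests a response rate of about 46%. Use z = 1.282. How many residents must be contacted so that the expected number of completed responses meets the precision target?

442

Completed interviews needed: n₀ = 1.282² × 0.0900 / 0.027² ≈ 202.90 → 203.
At a 46% response rate, contacts needed = 203 / 0.46 ≈ 441.30 → 442.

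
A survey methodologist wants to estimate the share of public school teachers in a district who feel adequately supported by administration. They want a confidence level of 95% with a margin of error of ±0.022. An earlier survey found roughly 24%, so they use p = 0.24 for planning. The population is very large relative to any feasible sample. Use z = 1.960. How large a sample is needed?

1448

With p = 0.24, p(1−p) = 0.1824.
n = z²·p(1−p)/E² = 1.960² × 0.1824 / 0.022² = 3.8416 × 0.1824 / 0.000484 ≈ 1447.74.
Rounding up gives n = 1448.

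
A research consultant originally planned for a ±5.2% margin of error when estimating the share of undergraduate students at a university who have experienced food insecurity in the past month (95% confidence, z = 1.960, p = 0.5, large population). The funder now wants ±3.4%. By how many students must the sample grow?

475

At ±5.2%: n = 1.960² × 0.2500 / 0.052² ≈ 355.18 → 356.
At ±3.4%: n = 1.960² × 0.2500 / 0.034² ≈ 830.80 → 831.
Additional respondents: 831 − 356 = 475.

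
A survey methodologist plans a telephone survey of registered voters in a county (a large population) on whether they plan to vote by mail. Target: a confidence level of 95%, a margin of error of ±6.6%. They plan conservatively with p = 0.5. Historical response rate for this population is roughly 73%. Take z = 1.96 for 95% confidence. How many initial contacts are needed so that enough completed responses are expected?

Completed interviews needed: n₀ = 1.96² × 0.2500 / 0.066² ≈ 220.48 → 221.
At a 73% response rate, contacts needed = 221 / 0.73 ≈ 302.74 → 303.

303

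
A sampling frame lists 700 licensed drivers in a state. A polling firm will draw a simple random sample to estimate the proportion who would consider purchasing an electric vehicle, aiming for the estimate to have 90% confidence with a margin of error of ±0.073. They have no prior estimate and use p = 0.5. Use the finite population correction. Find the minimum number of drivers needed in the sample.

108

For 90% confidence, z = 1.645.
Unadjusted: n₀ = 1.645² × 0.50 × 0.50 / 0.073² ≈ 126.95, so n₀ = 127.
Finite population correction with N = 700: n = n₀ / (1 + (n₀−1)/N) = 127 / (1 + 126/700) = 127 / 1.1800 ≈ 107.63.
Rounding up, n = 108.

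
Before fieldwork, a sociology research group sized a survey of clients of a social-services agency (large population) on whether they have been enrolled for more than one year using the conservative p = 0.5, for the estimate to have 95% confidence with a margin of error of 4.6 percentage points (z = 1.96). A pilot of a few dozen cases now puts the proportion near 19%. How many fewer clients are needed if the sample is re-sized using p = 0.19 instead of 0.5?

174

Conservative (p = 0.5): n = 1.96² × 0.25 / 0.046² ≈ 453.88 → 454.
Using p = 0.19: p(1−p) = 0.1539, so n = 1.96² × 0.1539 / 0.046² ≈ 279.41 → 280.
Reduction: 454 − 280 = 174.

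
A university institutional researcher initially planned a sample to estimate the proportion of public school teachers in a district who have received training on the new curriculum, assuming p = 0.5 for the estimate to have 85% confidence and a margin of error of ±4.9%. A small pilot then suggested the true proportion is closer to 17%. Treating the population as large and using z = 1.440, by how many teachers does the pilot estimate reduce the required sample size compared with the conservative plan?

Conservative (p = 0.5): n = 1.440² × 0.25 / 0.049² ≈ 215.91 → 216.
Using p = 0.17: p(1−p) = 0.1411, so n = 1.440² × 0.1411 / 0.049² ≈ 121.86 → 122.
Reduction: 216 − 122 = 94.

94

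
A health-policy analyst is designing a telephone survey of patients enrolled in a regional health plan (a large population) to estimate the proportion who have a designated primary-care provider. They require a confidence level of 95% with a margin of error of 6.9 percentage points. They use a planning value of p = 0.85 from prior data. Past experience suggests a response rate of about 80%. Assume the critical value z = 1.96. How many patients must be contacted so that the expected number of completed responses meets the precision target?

Completed interviews needed: n₀ = 1.96² × 0.1275 / 0.069² ≈ 102.88 → 103.
At an 80% response rate, contacts needed = 103 / 0.80 ≈ 128.75 → 129.

129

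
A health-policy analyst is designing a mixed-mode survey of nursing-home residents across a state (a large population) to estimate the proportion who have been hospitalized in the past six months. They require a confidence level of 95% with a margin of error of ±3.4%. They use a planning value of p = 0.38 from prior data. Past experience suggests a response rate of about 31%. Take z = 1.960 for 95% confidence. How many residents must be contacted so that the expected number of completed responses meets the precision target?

2526

Completed interviews needed: n₀ = 1.960² × 0.2356 / 0.034² ≈ 782.94 → 783.
At a 31% response rate, contacts needed = 783 / 0.31 ≈ 2525.81 → 2526.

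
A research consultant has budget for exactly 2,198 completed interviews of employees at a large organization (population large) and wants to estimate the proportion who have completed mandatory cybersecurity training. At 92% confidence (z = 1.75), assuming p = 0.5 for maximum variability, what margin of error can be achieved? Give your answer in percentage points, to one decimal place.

1.9

SE(p̂) = √[p(1−p)/n] = √[0.2500/2198] = 0.01066.
E = z × SE = 1.75 × 0.01066 = 0.01866, or 1.9 percentage points.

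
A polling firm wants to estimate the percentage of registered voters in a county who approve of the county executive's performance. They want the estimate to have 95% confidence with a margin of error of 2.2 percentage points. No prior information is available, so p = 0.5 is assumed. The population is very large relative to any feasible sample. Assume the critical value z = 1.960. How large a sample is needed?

1985

With p = 0.5, p(1−p) = 0.25.
n = z²·p(1−p)/E² = 1.960² × 0.2500 / 0.022² = 3.8416 × 0.2500 / 0.000484 ≈ 1984.30.
Rounding up gives n = 1985.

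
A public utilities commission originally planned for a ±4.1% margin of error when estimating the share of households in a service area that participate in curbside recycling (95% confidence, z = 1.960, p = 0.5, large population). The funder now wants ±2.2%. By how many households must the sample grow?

At ±4.1%: n = 1.960² × 0.2500 / 0.041² ≈ 571.33 → 572.
At ±2.2%: n = 1.960² × 0.2500 / 0.022² ≈ 1984.30 → 1985.
Additional respondents: 1985 − 572 = 1413.

1413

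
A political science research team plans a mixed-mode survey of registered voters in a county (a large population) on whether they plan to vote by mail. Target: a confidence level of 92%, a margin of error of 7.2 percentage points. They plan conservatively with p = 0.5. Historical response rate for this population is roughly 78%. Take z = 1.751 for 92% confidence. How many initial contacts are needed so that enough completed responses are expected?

190

Completed interviews needed: n₀ = 1.751² × 0.2500 / 0.072² ≈ 147.86 → 148.
At a 78% response rate, contacts needed = 148 / 0.78 ≈ 189.74 → 190.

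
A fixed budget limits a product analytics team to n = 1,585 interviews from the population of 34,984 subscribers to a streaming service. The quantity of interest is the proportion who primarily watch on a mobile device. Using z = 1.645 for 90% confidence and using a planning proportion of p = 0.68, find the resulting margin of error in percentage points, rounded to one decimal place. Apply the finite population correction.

1.9

Finite-population factor: (N−n)/(N−1) = (34984−1585)/(34984−1) = 0.9547.
SE(p̂) = √[p(1−p)/n · (N−n)/(N−1)] = √[0.2176/1585 × 0.9547] = 0.01145.
E = z × SE = 1.645 × 0.01145 = 0.01883 ≈ 1.9 percentage points.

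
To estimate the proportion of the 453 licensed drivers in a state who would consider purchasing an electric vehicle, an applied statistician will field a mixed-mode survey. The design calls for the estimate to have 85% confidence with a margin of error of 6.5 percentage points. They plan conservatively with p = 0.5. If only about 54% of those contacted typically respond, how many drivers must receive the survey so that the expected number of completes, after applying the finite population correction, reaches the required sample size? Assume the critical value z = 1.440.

180

Completed interviews needed (unadjusted): n₀ = 1.440² × 0.2500 / 0.065² ≈ 122.70 → 123.
FPC for N = 453: n = 123 / (1 + 122/453) = 123 / 1.2693 ≈ 96.90 → 97.
At a 54% response rate, contacts needed = 97 / 0.54 ≈ 179.63 → 180.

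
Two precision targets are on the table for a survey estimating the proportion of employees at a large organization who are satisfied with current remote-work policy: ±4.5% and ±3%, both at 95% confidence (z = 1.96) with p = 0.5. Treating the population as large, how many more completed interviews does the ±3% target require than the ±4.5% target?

593

At ±4.5%: n = 1.96² × 0.2500 / 0.045² ≈ 474.27 → 475.
At ±3%: n = 1.96² × 0.2500 / 0.030² ≈ 1067.11 → 1068.
Additional respondents: 1068 − 475 = 593.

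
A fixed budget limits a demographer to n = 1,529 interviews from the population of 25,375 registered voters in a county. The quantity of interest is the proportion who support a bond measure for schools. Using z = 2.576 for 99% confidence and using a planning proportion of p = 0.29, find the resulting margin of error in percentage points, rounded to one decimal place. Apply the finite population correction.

Finite-population factor: (N−n)/(N−1) = (25375−1529)/(25375−1) = 0.9398.
SE(p̂) = √[p(1−p)/n · (N−n)/(N−1)] = √[0.2059/1529 × 0.9398] = 0.01125.
E = z × SE = 2.576 × 0.01125 = 0.02898 ≈ 2.9 percentage points.

2.9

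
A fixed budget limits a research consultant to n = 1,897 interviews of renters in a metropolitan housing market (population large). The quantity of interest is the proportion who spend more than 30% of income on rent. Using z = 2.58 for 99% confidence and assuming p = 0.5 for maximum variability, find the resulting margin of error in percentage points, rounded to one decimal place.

3.0

SE(p̂) = √[p(1−p)/n] = √[0.2500/1897] = 0.01148.
E = z × SE = 2.58 × 0.01148 = 0.02962, or 3.0 percentage points.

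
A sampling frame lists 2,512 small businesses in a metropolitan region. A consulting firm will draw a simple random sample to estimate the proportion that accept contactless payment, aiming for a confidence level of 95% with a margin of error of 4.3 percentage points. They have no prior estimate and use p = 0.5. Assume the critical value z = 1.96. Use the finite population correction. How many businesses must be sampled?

Unadjusted: n₀ = 1.96² × 0.50 × 0.50 / 0.043² ≈ 519.42, so n₀ = 520.
Finite population correction with N = 2,512: n = n₀ / (1 + (n₀−1)/N) = 520 / (1 + 519/2512) = 520 / 1.2066 ≈ 430.96.
Rounding up, n = 431.

431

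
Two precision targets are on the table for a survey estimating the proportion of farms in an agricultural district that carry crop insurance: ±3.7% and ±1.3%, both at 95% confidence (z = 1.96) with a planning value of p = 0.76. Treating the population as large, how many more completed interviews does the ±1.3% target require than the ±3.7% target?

3635

At ±3.7%: n = 1.96² × 0.1824 / 0.037² ≈ 511.84 → 512.
At ±1.3%: n = 1.96² × 0.1824 / 0.013² ≈ 4146.20 → 4147.
Additional respondents: 4147 − 512 = 3635.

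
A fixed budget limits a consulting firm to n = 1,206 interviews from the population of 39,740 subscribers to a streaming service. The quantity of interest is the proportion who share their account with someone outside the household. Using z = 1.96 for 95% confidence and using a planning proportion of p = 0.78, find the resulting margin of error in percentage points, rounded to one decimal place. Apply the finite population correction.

Finite-population factor: (N−n)/(N−1) = (39740−1206)/(39740−1) = 0.9697.
SE(p̂) = √[p(1−p)/n · (N−n)/(N−1)] = √[0.1716/1206 × 0.9697] = 0.01175.
E = z × SE = 1.96 × 0.01175 = 0.02302 ≈ 2.3 percentage points.

2.3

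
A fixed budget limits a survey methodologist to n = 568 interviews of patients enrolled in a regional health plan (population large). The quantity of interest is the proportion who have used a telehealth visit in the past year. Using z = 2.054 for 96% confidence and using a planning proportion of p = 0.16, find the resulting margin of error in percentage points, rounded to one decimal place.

SE(p̂) = √[p(1−p)/n] = √[0.1344/568] = 0.01538.
E = z × SE = 2.054 × 0.01538 = 0.03160, or 3.2 percentage points.

3.2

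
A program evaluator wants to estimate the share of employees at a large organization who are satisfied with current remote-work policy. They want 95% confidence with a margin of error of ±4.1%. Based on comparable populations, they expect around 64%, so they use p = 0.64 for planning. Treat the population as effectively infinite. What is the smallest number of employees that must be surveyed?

527

For 95% confidence, z = 1.960.
With p = 0.64, p(1−p) = 0.2304.
n = z²·p(1−p)/E² = 1.960² × 0.2304 / 0.041² = 3.8416 × 0.2304 / 0.001681 ≈ 526.53.
Rounding up gives n = 527.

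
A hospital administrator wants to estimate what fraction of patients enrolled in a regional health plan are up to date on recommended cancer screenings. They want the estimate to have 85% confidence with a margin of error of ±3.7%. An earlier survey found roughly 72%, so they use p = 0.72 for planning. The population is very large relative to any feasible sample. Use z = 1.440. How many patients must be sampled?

306

With p = 0.72, p(1−p) = 0.2016.
n = z²·p(1−p)/E² = 1.440² × 0.2016 / 0.037² = 2.0736 × 0.2016 / 0.001369 ≈ 305.36.
Rounding up gives n = 306.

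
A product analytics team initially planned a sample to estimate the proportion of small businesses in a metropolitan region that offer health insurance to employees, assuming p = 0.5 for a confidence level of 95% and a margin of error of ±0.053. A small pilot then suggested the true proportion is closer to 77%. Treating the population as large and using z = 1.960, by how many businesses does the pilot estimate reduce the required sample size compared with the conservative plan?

Conservative (p = 0.5): n = 1.960² × 0.25 / 0.053² ≈ 341.90 → 342.
Using p = 0.77: p(1−p) = 0.1771, so n = 1.960² × 0.1771 / 0.053² ≈ 242.20 → 243.
Reduction: 342 − 243 = 99.

99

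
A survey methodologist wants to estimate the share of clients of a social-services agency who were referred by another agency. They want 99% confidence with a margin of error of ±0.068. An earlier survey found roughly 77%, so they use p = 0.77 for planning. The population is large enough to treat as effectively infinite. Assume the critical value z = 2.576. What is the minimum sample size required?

255

With p = 0.77, p(1−p) = 0.1771.
n = z²·p(1−p)/E² = 2.576² × 0.1771 / 0.068² = 6.6358 × 0.1771 / 0.004624 ≈ 254.15.
Rounding up gives n = 255.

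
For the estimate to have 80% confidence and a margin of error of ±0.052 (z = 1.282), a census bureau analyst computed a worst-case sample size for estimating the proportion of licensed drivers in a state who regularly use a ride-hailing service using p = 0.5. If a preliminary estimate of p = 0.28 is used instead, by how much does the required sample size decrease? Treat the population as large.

29

Conservative (p = 0.5): n = 1.282² × 0.25 / 0.052² ≈ 151.95 → 152.
Using p = 0.28: p(1−p) = 0.2016, so n = 1.282² × 0.2016 / 0.052² ≈ 122.53 → 123.
Reduction: 152 − 123 = 29.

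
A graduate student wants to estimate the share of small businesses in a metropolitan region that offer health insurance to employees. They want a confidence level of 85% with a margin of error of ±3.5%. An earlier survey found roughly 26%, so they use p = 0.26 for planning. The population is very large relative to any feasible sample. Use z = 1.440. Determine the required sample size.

326

With p = 0.26, p(1−p) = 0.1924.
n = z²·p(1−p)/E² = 1.440² × 0.1924 / 0.035² = 2.0736 × 0.1924 / 0.001225 ≈ 325.68.
Rounding up gives n = 326.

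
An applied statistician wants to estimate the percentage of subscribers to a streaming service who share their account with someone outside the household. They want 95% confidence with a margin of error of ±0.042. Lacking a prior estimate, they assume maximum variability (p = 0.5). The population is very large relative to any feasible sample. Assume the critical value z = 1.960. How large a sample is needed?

With p = 0.5, p(1−p) = 0.25.
n = z²·p(1−p)/E² = 1.960² × 0.2500 / 0.042² = 3.8416 × 0.2500 / 0.001764 ≈ 544.44.
Rounding up gives n = 545.

545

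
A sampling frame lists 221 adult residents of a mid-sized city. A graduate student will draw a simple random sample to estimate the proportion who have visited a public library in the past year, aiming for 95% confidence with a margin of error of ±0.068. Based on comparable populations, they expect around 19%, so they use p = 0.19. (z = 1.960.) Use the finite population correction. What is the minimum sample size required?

82

Unadjusted: n₀ = 1.960² × 0.19 × 0.81 / 0.068² ≈ 127.86, so n₀ = 128.
Finite population correction with N = 221: n = n₀ / (1 + (n₀−1)/N) = 128 / (1 + 127/221) = 128 / 1.5747 ≈ 81.29.
Rounding up, n = 82.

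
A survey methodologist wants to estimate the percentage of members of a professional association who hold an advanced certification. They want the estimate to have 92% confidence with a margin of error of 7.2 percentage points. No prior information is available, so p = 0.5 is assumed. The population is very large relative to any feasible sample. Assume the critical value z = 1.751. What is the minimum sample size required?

148

With p = 0.5, p(1−p) = 0.25.
n = z²·p(1−p)/E² = 1.751² × 0.2500 / 0.072² = 3.0660 × 0.2500 / 0.005184 ≈ 147.86.
Rounding up gives n = 148.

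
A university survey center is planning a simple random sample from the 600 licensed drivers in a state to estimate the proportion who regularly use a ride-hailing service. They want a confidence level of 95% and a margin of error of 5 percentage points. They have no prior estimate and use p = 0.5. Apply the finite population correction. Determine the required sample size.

For 95% confidence, z = 1.960.
Unadjusted: n₀ = 1.960² × 0.50 × 0.50 / 0.050² ≈ 384.16, so n₀ = 385.
Finite population correction with N = 600: n = n₀ / (1 + (n₀−1)/N) = 385 / (1 + 384/600) = 385 / 1.6400 ≈ 234.76.
Rounding up, n = 235.

235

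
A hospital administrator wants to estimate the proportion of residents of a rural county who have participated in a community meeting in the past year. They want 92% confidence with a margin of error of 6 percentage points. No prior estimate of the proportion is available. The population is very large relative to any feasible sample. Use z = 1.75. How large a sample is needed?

With no prior estimate, use p = 0.5, giving p(1−p) = 0.25.
n = z²·p(1−p)/E² = 1.75² × 0.2500 / 0.060² = 3.0625 × 0.2500 / 0.003600 ≈ 212.67.
Rounding up gives n = 213.

213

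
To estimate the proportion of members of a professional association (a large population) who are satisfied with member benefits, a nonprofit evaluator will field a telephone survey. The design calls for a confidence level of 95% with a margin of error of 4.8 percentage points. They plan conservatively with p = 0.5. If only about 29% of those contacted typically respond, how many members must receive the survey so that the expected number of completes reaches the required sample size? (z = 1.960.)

Completed interviews needed: n₀ = 1.960² × 0.2500 / 0.048² ≈ 416.84 → 417.
At a 29% response rate, contacts needed = 417 / 0.29 ≈ 1437.93 → 1438.

1438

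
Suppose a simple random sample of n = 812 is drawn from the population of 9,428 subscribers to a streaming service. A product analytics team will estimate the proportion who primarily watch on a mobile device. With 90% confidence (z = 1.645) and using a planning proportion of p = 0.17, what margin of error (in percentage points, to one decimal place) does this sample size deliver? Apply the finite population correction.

2.1

Finite-population factor: (N−n)/(N−1) = (9428−812)/(9428−1) = 0.9140.
SE(p̂) = √[p(1−p)/n · (N−n)/(N−1)] = √[0.1411/812 × 0.9140] = 0.01260.
E = z × SE = 1.645 × 0.01260 = 0.02073 ≈ 2.1 percentage points.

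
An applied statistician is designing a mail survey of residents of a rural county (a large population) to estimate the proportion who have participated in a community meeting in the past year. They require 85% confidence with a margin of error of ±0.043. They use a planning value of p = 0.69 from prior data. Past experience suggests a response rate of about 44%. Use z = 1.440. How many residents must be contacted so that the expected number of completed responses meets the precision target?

Completed interviews needed: n₀ = 1.440² × 0.2139 / 0.043² ≈ 239.88 → 240.
At a 44% response rate, contacts needed = 240 / 0.44 ≈ 545.45 → 546.

546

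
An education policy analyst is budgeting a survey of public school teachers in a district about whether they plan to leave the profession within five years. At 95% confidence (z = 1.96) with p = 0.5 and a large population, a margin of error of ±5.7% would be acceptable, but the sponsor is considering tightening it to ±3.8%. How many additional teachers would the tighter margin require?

370

At ±5.7%: n = 1.96² × 0.2500 / 0.057² ≈ 295.60 → 296.
At ±3.8%: n = 1.96² × 0.2500 / 0.038² ≈ 665.10 → 666.
Additional respondents: 666 − 296 = 370.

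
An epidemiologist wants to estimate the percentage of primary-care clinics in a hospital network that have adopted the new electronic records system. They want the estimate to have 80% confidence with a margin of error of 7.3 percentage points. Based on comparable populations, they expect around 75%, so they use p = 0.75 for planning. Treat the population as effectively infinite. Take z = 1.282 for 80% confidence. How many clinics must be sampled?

With p = 0.75, p(1−p) = 0.1875.
n = z²·p(1−p)/E² = 1.282² × 0.1875 / 0.073² = 1.6435 × 0.1875 / 0.005329 ≈ 57.83.
Rounding up gives n = 58.

58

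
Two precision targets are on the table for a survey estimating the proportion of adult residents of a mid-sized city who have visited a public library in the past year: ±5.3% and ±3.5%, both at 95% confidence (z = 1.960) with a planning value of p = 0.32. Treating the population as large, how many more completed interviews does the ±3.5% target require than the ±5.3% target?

At ±5.3%: n = 1.960² × 0.2176 / 0.053² ≈ 297.59 → 298.
At ±3.5%: n = 1.960² × 0.2176 / 0.035² ≈ 682.39 → 683.
Additional respondents: 683 − 298 = 385.

385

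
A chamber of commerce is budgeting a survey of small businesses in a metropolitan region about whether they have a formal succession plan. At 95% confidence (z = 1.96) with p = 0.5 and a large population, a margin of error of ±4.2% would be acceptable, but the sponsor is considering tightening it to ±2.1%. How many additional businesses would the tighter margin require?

1633

At ±4.2%: n = 1.96² × 0.2500 / 0.042² ≈ 544.44 → 545.
At ±2.1%: n = 1.96² × 0.2500 / 0.021² ≈ 2177.78 → 2178.
Additional respondents: 2178 − 545 = 1633.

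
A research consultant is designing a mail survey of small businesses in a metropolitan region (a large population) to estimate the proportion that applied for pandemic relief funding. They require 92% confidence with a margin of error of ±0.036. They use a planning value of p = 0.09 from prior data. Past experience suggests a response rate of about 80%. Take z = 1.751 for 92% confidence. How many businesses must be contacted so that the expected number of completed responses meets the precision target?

243

Completed interviews needed: n₀ = 1.751² × 0.0819 / 0.036² ≈ 193.75 → 194.
At an 80% response rate, contacts needed = 194 / 0.80 ≈ 242.50 → 243.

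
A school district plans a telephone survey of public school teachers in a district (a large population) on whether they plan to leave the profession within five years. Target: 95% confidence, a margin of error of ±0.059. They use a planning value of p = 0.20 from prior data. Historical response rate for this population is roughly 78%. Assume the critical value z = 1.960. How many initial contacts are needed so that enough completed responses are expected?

227

Completed interviews needed: n₀ = 1.960² × 0.1600 / 0.059² ≈ 176.57 → 177.
At a 78% response rate, contacts needed = 177 / 0.78 ≈ 226.92 → 227.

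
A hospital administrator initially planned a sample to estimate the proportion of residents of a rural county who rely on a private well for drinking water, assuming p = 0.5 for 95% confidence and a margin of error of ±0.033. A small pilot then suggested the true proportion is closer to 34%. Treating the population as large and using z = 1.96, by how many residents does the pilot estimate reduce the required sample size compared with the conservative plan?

90

Conservative (p = 0.5): n = 1.96² × 0.25 / 0.033² ≈ 881.91 → 882.
Using p = 0.34: p(1−p) = 0.2244, so n = 1.96² × 0.2244 / 0.033² ≈ 791.60 → 792.
Reduction: 882 − 792 = 90.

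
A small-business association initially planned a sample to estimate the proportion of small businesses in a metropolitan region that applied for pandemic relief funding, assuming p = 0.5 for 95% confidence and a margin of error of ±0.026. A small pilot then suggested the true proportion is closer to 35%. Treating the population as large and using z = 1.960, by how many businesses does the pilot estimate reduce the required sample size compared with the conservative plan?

Conservative (p = 0.5): n = 1.960² × 0.25 / 0.026² ≈ 1420.71 → 1421.
Using p = 0.35: p(1−p) = 0.2275, so n = 1.960² × 0.2275 / 0.026² ≈ 1292.85 → 1293.
Reduction: 1421 − 1293 = 128.

128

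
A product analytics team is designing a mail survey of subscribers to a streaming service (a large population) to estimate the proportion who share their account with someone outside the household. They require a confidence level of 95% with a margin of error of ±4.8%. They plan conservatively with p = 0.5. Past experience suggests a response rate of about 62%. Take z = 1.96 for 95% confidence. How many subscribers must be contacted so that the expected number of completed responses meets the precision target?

Completed interviews needed: n₀ = 1.96² × 0.2500 / 0.048² ≈ 416.84 → 417.
At a 62% response rate, contacts needed = 417 / 0.62 ≈ 672.58 → 673.

673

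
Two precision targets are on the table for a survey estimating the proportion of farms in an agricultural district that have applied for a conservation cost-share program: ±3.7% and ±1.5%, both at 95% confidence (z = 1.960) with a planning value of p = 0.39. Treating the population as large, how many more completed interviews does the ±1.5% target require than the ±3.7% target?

3394

At ±3.7%: n = 1.960² × 0.2379 / 0.037² ≈ 667.58 → 668.
At ±1.5%: n = 1.960² × 0.2379 / 0.015² ≈ 4061.85 → 4062.
Additional respondents: 4062 − 668 = 3394.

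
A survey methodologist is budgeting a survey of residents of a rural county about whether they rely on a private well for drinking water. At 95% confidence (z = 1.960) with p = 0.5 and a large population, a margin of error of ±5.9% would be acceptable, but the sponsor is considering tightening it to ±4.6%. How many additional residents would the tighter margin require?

178

At ±5.9%: n = 1.960² × 0.2500 / 0.059² ≈ 275.90 → 276.
At ±4.6%: n = 1.960² × 0.2500 / 0.046² ≈ 453.88 → 454.
Additional respondents: 454 − 276 = 178.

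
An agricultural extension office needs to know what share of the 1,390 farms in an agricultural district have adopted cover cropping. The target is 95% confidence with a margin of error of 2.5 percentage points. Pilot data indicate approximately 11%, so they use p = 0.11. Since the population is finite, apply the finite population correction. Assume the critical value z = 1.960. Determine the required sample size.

421

Unadjusted: n₀ = 1.960² × 0.11 × 0.89 / 0.025² ≈ 601.75, so n₀ = 602.
Finite population correction with N = 1,390: n = n₀ / (1 + (n₀−1)/N) = 602 / (1 + 601/1390) = 602 / 1.4324 ≈ 420.28.
Rounding up, n = 421.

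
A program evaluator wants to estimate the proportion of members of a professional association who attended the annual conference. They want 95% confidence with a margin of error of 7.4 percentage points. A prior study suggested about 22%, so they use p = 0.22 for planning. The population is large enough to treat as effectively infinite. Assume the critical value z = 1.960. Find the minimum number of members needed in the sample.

With p = 0.22, p(1−p) = 0.1716.
n = z²·p(1−p)/E² = 1.960² × 0.1716 / 0.074² = 3.8416 × 0.1716 / 0.005476 ≈ 120.38.
Rounding up gives n = 121.

121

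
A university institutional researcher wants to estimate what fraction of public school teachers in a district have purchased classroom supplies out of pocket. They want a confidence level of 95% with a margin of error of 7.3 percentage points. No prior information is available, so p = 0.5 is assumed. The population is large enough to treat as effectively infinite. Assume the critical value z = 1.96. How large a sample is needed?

181

With p = 0.5, p(1−p) = 0.25.
n = z²·p(1−p)/E² = 1.96² × 0.2500 / 0.073² = 3.8416 × 0.2500 / 0.005329 ≈ 180.22.
Rounding up gives n = 181.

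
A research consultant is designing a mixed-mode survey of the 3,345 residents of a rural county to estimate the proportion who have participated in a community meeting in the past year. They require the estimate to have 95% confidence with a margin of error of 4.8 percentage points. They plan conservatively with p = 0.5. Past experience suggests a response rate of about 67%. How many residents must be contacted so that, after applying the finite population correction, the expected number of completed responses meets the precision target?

For 95% confidence, z = 1.960.
Completed interviews needed (unadjusted): n₀ = 1.960² × 0.2500 / 0.048² ≈ 416.84 → 417.
FPC for N = 3,345: n = 417 / (1 + 416/3345) = 417 / 1.1244 ≈ 370.88 → 371.
At a 67% response rate, contacts needed = 371 / 0.67 ≈ 553.73 → 554.

554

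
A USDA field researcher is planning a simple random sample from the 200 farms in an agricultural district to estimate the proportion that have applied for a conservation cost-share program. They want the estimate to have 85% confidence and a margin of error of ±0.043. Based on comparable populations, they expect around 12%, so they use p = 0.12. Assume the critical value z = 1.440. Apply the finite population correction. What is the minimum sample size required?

Unadjusted: n₀ = 1.440² × 0.12 × 0.88 / 0.043² ≈ 118.43, so n₀ = 119.
Finite population correction with N = 200: n = n₀ / (1 + (n₀−1)/N) = 119 / (1 + 118/200) = 119 / 1.5900 ≈ 74.84.
Rounding up, n = 75.

75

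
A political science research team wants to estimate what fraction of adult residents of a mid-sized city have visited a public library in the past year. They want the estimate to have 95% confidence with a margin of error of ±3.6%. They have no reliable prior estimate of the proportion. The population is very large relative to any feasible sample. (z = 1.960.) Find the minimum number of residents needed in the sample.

With no prior estimate, use p = 0.5, giving p(1−p) = 0.25.
n = z²·p(1−p)/E² = 1.960² × 0.2500 / 0.036² = 3.8416 × 0.2500 / 0.001296 ≈ 741.05.
Rounding up gives n = 742.

742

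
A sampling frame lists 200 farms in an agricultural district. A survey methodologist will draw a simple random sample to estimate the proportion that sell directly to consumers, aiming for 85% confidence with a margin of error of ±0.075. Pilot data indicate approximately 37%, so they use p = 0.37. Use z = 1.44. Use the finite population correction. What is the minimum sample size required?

61

Unadjusted: n₀ = 1.44² × 0.37 × 0.63 / 0.075² ≈ 85.93, so n₀ = 86.
Finite population correction with N = 200: n = n₀ / (1 + (n₀−1)/N) = 86 / (1 + 85/200) = 86 / 1.4250 ≈ 60.35.
Rounding up, n = 61.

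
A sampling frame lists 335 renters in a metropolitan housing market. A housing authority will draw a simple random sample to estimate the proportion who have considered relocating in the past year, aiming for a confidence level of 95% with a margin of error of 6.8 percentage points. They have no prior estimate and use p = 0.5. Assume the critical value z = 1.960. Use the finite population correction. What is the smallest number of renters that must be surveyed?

Unadjusted: n₀ = 1.960² × 0.50 × 0.50 / 0.068² ≈ 207.70, so n₀ = 208.
Finite population correction with N = 335: n = n₀ / (1 + (n₀−1)/N) = 208 / (1 + 207/335) = 208 / 1.6179 ≈ 128.56.
Rounding up, n = 129.

129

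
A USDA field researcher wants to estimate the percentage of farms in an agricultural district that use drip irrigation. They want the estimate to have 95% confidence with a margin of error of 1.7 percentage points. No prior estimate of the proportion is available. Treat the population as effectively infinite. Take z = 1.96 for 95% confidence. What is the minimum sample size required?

3324

With no prior estimate, use p = 0.5, giving p(1−p) = 0.25.
n = z²·p(1−p)/E² = 1.96² × 0.2500 / 0.017² = 3.8416 × 0.2500 / 0.000289 ≈ 3323.18.
Rounding up gives n = 3324.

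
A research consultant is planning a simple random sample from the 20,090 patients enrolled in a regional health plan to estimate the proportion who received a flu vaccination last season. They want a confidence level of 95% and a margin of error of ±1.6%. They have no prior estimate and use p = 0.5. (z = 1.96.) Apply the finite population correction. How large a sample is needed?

Unadjusted: n₀ = 1.96² × 0.50 × 0.50 / 0.016² ≈ 3751.56, so n₀ = 3752.
Finite population correction with N = 20,090: n = n₀ / (1 + (n₀−1)/N) = 3752 / (1 + 3751/20090) = 3752 / 1.1867 ≈ 3161.68.
Rounding up, n = 3162.

3162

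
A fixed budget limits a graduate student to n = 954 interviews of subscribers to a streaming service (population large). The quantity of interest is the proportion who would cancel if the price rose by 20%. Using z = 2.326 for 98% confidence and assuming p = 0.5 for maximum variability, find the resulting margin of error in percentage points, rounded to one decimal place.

3.8

SE(p̂) = √[p(1−p)/n] = √[0.2500/954] = 0.01619.
E = z × SE = 2.326 × 0.01619 = 0.03765, or 3.8 percentage points.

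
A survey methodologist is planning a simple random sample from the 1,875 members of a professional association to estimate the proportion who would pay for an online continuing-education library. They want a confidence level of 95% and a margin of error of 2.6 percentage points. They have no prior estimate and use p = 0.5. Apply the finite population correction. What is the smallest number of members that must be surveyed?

809

For 95% confidence, z = 1.96.
Unadjusted: n₀ = 1.96² × 0.50 × 0.50 / 0.026² ≈ 1420.71, so n₀ = 1421.
Finite population correction with N = 1,875: n = n₀ / (1 + (n₀−1)/N) = 1421 / (1 + 1420/1875) = 1421 / 1.7573 ≈ 808.61.
Rounding up, n = 809.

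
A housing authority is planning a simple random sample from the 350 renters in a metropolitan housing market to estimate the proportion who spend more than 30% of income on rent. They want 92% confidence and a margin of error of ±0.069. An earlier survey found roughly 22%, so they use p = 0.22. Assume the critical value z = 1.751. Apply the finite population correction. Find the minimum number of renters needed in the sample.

Unadjusted: n₀ = 1.751² × 0.22 × 0.78 / 0.069² ≈ 110.51, so n₀ = 111.
Finite population correction with N = 350: n = n₀ / (1 + (n₀−1)/N) = 111 / (1 + 110/350) = 111 / 1.3143 ≈ 84.46.
Rounding up, n = 85.

85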